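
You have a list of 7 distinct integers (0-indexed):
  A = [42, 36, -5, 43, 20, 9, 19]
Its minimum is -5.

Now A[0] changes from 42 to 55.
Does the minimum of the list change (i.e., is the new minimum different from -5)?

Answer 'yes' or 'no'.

Old min = -5
Change: A[0] 42 -> 55
Changed element was NOT the min; min changes only if 55 < -5.
New min = -5; changed? no

Answer: no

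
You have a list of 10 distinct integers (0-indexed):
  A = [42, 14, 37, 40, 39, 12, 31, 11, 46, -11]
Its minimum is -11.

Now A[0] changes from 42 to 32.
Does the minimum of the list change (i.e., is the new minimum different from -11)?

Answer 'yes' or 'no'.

Old min = -11
Change: A[0] 42 -> 32
Changed element was NOT the min; min changes only if 32 < -11.
New min = -11; changed? no

Answer: no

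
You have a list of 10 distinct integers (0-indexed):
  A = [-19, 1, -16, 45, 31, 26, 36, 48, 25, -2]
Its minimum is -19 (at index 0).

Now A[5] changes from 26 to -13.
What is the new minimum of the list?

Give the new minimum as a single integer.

Old min = -19 (at index 0)
Change: A[5] 26 -> -13
Changed element was NOT the old min.
  New min = min(old_min, new_val) = min(-19, -13) = -19

Answer: -19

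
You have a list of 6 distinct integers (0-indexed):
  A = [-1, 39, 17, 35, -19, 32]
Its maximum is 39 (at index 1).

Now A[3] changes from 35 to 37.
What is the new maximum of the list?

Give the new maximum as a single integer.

Old max = 39 (at index 1)
Change: A[3] 35 -> 37
Changed element was NOT the old max.
  New max = max(old_max, new_val) = max(39, 37) = 39

Answer: 39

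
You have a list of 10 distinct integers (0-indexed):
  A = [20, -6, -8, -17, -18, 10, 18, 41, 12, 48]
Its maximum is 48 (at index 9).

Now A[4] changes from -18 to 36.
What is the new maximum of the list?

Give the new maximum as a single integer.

Old max = 48 (at index 9)
Change: A[4] -18 -> 36
Changed element was NOT the old max.
  New max = max(old_max, new_val) = max(48, 36) = 48

Answer: 48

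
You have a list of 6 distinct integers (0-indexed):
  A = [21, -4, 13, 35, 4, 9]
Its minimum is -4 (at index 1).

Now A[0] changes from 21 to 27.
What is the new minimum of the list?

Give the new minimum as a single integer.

Old min = -4 (at index 1)
Change: A[0] 21 -> 27
Changed element was NOT the old min.
  New min = min(old_min, new_val) = min(-4, 27) = -4

Answer: -4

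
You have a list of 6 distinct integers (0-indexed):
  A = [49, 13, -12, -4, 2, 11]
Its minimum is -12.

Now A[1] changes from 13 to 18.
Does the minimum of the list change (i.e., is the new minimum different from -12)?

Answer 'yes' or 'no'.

Answer: no

Derivation:
Old min = -12
Change: A[1] 13 -> 18
Changed element was NOT the min; min changes only if 18 < -12.
New min = -12; changed? no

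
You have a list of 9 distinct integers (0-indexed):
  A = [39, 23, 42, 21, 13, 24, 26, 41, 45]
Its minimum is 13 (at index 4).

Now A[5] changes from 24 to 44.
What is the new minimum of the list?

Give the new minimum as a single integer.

Old min = 13 (at index 4)
Change: A[5] 24 -> 44
Changed element was NOT the old min.
  New min = min(old_min, new_val) = min(13, 44) = 13

Answer: 13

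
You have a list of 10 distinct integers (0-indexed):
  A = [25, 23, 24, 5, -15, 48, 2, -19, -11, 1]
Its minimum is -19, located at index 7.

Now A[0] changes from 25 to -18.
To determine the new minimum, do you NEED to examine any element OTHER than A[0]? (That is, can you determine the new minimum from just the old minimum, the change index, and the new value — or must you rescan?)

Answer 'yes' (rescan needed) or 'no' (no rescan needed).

Answer: no

Derivation:
Old min = -19 at index 7
Change at index 0: 25 -> -18
Index 0 was NOT the min. New min = min(-19, -18). No rescan of other elements needed.
Needs rescan: no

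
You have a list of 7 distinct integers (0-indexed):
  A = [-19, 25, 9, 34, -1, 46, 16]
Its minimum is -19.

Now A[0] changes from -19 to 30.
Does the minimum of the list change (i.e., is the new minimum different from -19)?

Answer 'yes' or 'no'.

Answer: yes

Derivation:
Old min = -19
Change: A[0] -19 -> 30
Changed element was the min; new min must be rechecked.
New min = -1; changed? yes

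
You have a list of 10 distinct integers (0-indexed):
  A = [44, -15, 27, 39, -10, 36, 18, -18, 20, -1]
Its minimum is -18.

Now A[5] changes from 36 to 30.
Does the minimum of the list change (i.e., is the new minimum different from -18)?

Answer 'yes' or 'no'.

Answer: no

Derivation:
Old min = -18
Change: A[5] 36 -> 30
Changed element was NOT the min; min changes only if 30 < -18.
New min = -18; changed? no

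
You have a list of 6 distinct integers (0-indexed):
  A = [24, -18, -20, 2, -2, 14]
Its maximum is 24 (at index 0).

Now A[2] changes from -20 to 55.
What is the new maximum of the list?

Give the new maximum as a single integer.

Answer: 55

Derivation:
Old max = 24 (at index 0)
Change: A[2] -20 -> 55
Changed element was NOT the old max.
  New max = max(old_max, new_val) = max(24, 55) = 55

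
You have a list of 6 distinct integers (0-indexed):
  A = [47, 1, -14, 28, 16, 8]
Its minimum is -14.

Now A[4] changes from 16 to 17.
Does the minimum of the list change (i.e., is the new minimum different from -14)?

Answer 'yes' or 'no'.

Answer: no

Derivation:
Old min = -14
Change: A[4] 16 -> 17
Changed element was NOT the min; min changes only if 17 < -14.
New min = -14; changed? no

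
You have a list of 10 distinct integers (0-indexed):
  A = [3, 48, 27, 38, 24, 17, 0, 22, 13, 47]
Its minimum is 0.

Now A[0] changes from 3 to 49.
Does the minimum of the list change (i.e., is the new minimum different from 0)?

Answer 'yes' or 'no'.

Answer: no

Derivation:
Old min = 0
Change: A[0] 3 -> 49
Changed element was NOT the min; min changes only if 49 < 0.
New min = 0; changed? no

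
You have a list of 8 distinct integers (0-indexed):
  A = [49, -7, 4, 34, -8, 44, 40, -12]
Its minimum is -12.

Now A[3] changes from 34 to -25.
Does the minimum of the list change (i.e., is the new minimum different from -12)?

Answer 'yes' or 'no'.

Answer: yes

Derivation:
Old min = -12
Change: A[3] 34 -> -25
Changed element was NOT the min; min changes only if -25 < -12.
New min = -25; changed? yes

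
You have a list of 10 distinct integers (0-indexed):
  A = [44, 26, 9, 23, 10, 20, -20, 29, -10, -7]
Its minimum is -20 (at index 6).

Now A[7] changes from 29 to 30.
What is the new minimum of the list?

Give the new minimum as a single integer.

Answer: -20

Derivation:
Old min = -20 (at index 6)
Change: A[7] 29 -> 30
Changed element was NOT the old min.
  New min = min(old_min, new_val) = min(-20, 30) = -20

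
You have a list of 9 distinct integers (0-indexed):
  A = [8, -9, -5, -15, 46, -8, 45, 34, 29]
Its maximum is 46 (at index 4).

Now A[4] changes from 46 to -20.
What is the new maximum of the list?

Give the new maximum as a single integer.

Old max = 46 (at index 4)
Change: A[4] 46 -> -20
Changed element WAS the max -> may need rescan.
  Max of remaining elements: 45
  New max = max(-20, 45) = 45

Answer: 45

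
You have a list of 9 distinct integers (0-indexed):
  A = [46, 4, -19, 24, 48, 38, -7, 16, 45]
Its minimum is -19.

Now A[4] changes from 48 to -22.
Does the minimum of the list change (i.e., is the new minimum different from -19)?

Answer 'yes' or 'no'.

Answer: yes

Derivation:
Old min = -19
Change: A[4] 48 -> -22
Changed element was NOT the min; min changes only if -22 < -19.
New min = -22; changed? yes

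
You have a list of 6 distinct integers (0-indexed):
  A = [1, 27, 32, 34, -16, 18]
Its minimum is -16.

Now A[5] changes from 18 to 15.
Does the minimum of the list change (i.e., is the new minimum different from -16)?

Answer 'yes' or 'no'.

Answer: no

Derivation:
Old min = -16
Change: A[5] 18 -> 15
Changed element was NOT the min; min changes only if 15 < -16.
New min = -16; changed? no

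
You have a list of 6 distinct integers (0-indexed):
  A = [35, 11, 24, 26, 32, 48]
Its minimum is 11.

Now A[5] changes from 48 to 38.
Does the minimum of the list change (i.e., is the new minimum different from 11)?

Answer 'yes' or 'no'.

Old min = 11
Change: A[5] 48 -> 38
Changed element was NOT the min; min changes only if 38 < 11.
New min = 11; changed? no

Answer: no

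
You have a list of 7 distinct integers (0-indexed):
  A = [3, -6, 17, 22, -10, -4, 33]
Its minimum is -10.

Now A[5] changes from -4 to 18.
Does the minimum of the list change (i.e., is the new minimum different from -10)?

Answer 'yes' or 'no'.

Old min = -10
Change: A[5] -4 -> 18
Changed element was NOT the min; min changes only if 18 < -10.
New min = -10; changed? no

Answer: no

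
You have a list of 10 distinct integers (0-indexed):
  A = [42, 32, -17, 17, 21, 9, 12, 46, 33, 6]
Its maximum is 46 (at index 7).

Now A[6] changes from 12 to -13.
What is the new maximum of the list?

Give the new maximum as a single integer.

Old max = 46 (at index 7)
Change: A[6] 12 -> -13
Changed element was NOT the old max.
  New max = max(old_max, new_val) = max(46, -13) = 46

Answer: 46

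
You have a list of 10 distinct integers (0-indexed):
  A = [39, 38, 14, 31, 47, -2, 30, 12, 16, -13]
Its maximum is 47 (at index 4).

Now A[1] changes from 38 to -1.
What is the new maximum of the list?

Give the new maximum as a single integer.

Answer: 47

Derivation:
Old max = 47 (at index 4)
Change: A[1] 38 -> -1
Changed element was NOT the old max.
  New max = max(old_max, new_val) = max(47, -1) = 47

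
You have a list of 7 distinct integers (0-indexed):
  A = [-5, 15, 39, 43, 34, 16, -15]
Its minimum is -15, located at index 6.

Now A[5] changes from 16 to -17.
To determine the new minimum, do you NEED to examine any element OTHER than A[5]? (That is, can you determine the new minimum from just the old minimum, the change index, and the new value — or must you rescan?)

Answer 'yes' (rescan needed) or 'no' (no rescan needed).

Old min = -15 at index 6
Change at index 5: 16 -> -17
Index 5 was NOT the min. New min = min(-15, -17). No rescan of other elements needed.
Needs rescan: no

Answer: no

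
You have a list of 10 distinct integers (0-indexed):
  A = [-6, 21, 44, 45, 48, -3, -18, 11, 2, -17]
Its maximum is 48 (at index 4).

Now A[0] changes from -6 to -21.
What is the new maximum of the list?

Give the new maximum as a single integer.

Old max = 48 (at index 4)
Change: A[0] -6 -> -21
Changed element was NOT the old max.
  New max = max(old_max, new_val) = max(48, -21) = 48

Answer: 48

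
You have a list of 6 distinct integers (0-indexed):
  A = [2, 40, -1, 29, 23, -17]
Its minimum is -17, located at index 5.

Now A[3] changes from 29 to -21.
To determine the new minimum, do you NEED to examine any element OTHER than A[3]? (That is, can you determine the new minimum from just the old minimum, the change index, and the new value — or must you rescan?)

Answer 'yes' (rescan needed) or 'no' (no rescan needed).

Old min = -17 at index 5
Change at index 3: 29 -> -21
Index 3 was NOT the min. New min = min(-17, -21). No rescan of other elements needed.
Needs rescan: no

Answer: no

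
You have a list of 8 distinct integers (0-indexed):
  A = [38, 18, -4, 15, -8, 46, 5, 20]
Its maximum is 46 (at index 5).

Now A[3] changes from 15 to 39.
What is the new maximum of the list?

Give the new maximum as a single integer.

Answer: 46

Derivation:
Old max = 46 (at index 5)
Change: A[3] 15 -> 39
Changed element was NOT the old max.
  New max = max(old_max, new_val) = max(46, 39) = 46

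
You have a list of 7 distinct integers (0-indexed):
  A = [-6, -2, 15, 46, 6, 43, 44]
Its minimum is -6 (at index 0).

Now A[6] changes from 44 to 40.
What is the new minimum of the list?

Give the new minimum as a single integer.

Old min = -6 (at index 0)
Change: A[6] 44 -> 40
Changed element was NOT the old min.
  New min = min(old_min, new_val) = min(-6, 40) = -6

Answer: -6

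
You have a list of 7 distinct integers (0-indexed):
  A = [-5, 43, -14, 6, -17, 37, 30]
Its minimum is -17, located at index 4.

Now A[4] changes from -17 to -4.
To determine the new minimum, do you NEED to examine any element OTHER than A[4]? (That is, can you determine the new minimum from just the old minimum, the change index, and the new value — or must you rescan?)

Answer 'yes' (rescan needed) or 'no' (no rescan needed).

Answer: yes

Derivation:
Old min = -17 at index 4
Change at index 4: -17 -> -4
Index 4 WAS the min and new value -4 > old min -17. Must rescan other elements to find the new min.
Needs rescan: yes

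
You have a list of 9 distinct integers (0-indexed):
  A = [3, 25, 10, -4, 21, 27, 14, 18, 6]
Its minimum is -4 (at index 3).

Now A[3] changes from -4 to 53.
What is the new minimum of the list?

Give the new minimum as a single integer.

Answer: 3

Derivation:
Old min = -4 (at index 3)
Change: A[3] -4 -> 53
Changed element WAS the min. Need to check: is 53 still <= all others?
  Min of remaining elements: 3
  New min = min(53, 3) = 3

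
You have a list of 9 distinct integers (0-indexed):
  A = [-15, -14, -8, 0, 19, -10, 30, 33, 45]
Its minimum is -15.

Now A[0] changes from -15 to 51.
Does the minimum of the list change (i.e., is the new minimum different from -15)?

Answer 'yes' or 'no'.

Answer: yes

Derivation:
Old min = -15
Change: A[0] -15 -> 51
Changed element was the min; new min must be rechecked.
New min = -14; changed? yes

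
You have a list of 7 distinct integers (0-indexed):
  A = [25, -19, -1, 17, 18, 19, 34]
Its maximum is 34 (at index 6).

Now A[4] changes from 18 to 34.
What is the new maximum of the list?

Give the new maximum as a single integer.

Answer: 34

Derivation:
Old max = 34 (at index 6)
Change: A[4] 18 -> 34
Changed element was NOT the old max.
  New max = max(old_max, new_val) = max(34, 34) = 34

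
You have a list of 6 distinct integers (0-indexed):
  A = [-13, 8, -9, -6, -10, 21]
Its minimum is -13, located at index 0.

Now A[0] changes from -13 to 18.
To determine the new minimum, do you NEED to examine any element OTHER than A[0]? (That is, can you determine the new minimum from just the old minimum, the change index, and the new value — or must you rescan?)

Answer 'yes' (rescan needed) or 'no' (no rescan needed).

Answer: yes

Derivation:
Old min = -13 at index 0
Change at index 0: -13 -> 18
Index 0 WAS the min and new value 18 > old min -13. Must rescan other elements to find the new min.
Needs rescan: yes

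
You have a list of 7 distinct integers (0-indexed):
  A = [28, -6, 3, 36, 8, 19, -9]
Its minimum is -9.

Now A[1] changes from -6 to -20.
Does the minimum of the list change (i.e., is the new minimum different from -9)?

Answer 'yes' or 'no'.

Answer: yes

Derivation:
Old min = -9
Change: A[1] -6 -> -20
Changed element was NOT the min; min changes only if -20 < -9.
New min = -20; changed? yes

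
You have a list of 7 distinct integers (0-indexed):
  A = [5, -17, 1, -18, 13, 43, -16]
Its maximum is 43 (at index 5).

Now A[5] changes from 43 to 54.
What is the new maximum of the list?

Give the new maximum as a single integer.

Old max = 43 (at index 5)
Change: A[5] 43 -> 54
Changed element WAS the max -> may need rescan.
  Max of remaining elements: 13
  New max = max(54, 13) = 54

Answer: 54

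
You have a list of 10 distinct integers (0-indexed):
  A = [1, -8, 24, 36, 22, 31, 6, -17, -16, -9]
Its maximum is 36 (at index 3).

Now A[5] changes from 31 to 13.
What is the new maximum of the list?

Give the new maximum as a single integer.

Old max = 36 (at index 3)
Change: A[5] 31 -> 13
Changed element was NOT the old max.
  New max = max(old_max, new_val) = max(36, 13) = 36

Answer: 36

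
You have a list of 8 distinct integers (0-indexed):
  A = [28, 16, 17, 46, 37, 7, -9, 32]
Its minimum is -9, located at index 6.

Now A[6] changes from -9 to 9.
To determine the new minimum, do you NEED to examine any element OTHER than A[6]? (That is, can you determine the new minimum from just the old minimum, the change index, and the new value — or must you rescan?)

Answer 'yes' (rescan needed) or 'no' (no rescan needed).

Answer: yes

Derivation:
Old min = -9 at index 6
Change at index 6: -9 -> 9
Index 6 WAS the min and new value 9 > old min -9. Must rescan other elements to find the new min.
Needs rescan: yes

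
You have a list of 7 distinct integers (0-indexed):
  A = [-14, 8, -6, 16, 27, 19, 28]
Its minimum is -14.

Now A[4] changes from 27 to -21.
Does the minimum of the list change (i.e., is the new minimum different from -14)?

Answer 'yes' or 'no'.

Old min = -14
Change: A[4] 27 -> -21
Changed element was NOT the min; min changes only if -21 < -14.
New min = -21; changed? yes

Answer: yes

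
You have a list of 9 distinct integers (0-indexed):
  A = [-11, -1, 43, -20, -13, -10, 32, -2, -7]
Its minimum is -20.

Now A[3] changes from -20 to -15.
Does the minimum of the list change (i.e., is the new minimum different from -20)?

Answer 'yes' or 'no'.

Old min = -20
Change: A[3] -20 -> -15
Changed element was the min; new min must be rechecked.
New min = -15; changed? yes

Answer: yes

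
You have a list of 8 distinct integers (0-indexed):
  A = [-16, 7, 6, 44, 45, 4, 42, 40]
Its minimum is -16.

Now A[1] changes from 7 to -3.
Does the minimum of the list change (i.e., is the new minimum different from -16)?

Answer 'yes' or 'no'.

Old min = -16
Change: A[1] 7 -> -3
Changed element was NOT the min; min changes only if -3 < -16.
New min = -16; changed? no

Answer: no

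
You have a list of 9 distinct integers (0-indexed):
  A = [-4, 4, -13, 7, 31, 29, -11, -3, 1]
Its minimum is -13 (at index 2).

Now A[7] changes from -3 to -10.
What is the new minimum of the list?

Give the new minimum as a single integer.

Old min = -13 (at index 2)
Change: A[7] -3 -> -10
Changed element was NOT the old min.
  New min = min(old_min, new_val) = min(-13, -10) = -13

Answer: -13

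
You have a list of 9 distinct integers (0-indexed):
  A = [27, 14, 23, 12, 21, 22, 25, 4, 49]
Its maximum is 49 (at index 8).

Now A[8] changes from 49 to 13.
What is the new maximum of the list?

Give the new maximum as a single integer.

Old max = 49 (at index 8)
Change: A[8] 49 -> 13
Changed element WAS the max -> may need rescan.
  Max of remaining elements: 27
  New max = max(13, 27) = 27

Answer: 27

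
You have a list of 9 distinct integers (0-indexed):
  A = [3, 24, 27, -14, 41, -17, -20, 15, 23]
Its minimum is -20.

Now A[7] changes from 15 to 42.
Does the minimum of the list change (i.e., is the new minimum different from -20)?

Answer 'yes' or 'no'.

Answer: no

Derivation:
Old min = -20
Change: A[7] 15 -> 42
Changed element was NOT the min; min changes only if 42 < -20.
New min = -20; changed? no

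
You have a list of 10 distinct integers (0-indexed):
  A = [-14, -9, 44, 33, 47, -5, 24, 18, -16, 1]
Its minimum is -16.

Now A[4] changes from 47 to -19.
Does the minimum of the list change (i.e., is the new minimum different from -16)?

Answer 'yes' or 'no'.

Old min = -16
Change: A[4] 47 -> -19
Changed element was NOT the min; min changes only if -19 < -16.
New min = -19; changed? yes

Answer: yes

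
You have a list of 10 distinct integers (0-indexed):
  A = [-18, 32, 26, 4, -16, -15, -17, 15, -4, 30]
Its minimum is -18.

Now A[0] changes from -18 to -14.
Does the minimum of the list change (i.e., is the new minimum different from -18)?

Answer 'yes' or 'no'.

Answer: yes

Derivation:
Old min = -18
Change: A[0] -18 -> -14
Changed element was the min; new min must be rechecked.
New min = -17; changed? yes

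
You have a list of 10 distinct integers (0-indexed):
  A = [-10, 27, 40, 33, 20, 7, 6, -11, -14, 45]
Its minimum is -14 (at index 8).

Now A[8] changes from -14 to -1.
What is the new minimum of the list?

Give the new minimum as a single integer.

Answer: -11

Derivation:
Old min = -14 (at index 8)
Change: A[8] -14 -> -1
Changed element WAS the min. Need to check: is -1 still <= all others?
  Min of remaining elements: -11
  New min = min(-1, -11) = -11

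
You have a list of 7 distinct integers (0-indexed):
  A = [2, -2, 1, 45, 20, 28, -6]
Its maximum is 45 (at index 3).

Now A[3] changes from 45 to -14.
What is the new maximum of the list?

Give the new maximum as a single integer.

Old max = 45 (at index 3)
Change: A[3] 45 -> -14
Changed element WAS the max -> may need rescan.
  Max of remaining elements: 28
  New max = max(-14, 28) = 28

Answer: 28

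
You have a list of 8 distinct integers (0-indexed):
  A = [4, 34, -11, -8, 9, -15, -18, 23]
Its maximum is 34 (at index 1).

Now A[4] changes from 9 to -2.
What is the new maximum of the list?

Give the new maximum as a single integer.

Old max = 34 (at index 1)
Change: A[4] 9 -> -2
Changed element was NOT the old max.
  New max = max(old_max, new_val) = max(34, -2) = 34

Answer: 34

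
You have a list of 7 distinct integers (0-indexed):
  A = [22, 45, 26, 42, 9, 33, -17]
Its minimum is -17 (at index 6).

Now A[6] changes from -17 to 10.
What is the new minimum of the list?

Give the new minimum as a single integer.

Old min = -17 (at index 6)
Change: A[6] -17 -> 10
Changed element WAS the min. Need to check: is 10 still <= all others?
  Min of remaining elements: 9
  New min = min(10, 9) = 9

Answer: 9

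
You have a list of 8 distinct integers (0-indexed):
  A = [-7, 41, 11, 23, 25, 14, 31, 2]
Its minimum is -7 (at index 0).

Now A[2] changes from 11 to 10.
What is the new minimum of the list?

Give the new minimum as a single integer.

Old min = -7 (at index 0)
Change: A[2] 11 -> 10
Changed element was NOT the old min.
  New min = min(old_min, new_val) = min(-7, 10) = -7

Answer: -7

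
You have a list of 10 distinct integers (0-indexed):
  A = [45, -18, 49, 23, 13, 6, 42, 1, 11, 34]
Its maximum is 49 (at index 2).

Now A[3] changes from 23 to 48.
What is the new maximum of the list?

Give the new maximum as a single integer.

Old max = 49 (at index 2)
Change: A[3] 23 -> 48
Changed element was NOT the old max.
  New max = max(old_max, new_val) = max(49, 48) = 49

Answer: 49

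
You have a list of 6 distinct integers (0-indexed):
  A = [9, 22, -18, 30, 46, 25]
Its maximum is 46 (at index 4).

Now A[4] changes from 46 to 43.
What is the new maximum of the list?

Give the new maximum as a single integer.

Old max = 46 (at index 4)
Change: A[4] 46 -> 43
Changed element WAS the max -> may need rescan.
  Max of remaining elements: 30
  New max = max(43, 30) = 43

Answer: 43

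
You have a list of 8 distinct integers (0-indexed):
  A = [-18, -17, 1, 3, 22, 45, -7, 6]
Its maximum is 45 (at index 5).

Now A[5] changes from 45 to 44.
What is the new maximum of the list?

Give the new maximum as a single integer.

Answer: 44

Derivation:
Old max = 45 (at index 5)
Change: A[5] 45 -> 44
Changed element WAS the max -> may need rescan.
  Max of remaining elements: 22
  New max = max(44, 22) = 44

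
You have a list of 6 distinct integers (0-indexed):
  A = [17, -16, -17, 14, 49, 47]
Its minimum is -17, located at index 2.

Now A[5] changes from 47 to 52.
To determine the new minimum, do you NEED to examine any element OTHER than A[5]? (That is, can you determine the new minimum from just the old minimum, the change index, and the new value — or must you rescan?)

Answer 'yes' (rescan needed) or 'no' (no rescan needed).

Answer: no

Derivation:
Old min = -17 at index 2
Change at index 5: 47 -> 52
Index 5 was NOT the min. New min = min(-17, 52). No rescan of other elements needed.
Needs rescan: no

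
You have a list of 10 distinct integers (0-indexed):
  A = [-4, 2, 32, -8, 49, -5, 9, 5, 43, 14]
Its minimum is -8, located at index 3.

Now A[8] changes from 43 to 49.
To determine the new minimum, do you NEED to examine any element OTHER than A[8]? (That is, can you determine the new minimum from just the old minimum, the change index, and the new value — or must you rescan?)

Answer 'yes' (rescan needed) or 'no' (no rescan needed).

Old min = -8 at index 3
Change at index 8: 43 -> 49
Index 8 was NOT the min. New min = min(-8, 49). No rescan of other elements needed.
Needs rescan: no

Answer: no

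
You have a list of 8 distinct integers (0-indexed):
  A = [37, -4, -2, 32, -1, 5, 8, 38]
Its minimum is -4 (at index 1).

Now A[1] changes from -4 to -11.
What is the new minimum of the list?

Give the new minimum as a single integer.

Answer: -11

Derivation:
Old min = -4 (at index 1)
Change: A[1] -4 -> -11
Changed element WAS the min. Need to check: is -11 still <= all others?
  Min of remaining elements: -2
  New min = min(-11, -2) = -11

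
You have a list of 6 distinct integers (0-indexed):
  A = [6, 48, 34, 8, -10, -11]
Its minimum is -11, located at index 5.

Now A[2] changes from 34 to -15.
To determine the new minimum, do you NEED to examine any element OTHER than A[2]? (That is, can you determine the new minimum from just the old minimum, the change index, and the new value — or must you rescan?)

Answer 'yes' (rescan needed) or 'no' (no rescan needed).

Answer: no

Derivation:
Old min = -11 at index 5
Change at index 2: 34 -> -15
Index 2 was NOT the min. New min = min(-11, -15). No rescan of other elements needed.
Needs rescan: no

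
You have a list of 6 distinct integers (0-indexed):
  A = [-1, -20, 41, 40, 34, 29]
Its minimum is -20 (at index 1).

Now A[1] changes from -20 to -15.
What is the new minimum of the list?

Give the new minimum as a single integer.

Old min = -20 (at index 1)
Change: A[1] -20 -> -15
Changed element WAS the min. Need to check: is -15 still <= all others?
  Min of remaining elements: -1
  New min = min(-15, -1) = -15

Answer: -15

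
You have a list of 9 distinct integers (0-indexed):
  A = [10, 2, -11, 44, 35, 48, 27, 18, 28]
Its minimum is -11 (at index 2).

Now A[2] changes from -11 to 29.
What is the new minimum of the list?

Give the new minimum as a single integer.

Answer: 2

Derivation:
Old min = -11 (at index 2)
Change: A[2] -11 -> 29
Changed element WAS the min. Need to check: is 29 still <= all others?
  Min of remaining elements: 2
  New min = min(29, 2) = 2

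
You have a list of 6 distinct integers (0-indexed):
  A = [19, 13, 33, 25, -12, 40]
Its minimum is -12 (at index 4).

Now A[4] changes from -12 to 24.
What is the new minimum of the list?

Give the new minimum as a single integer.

Answer: 13

Derivation:
Old min = -12 (at index 4)
Change: A[4] -12 -> 24
Changed element WAS the min. Need to check: is 24 still <= all others?
  Min of remaining elements: 13
  New min = min(24, 13) = 13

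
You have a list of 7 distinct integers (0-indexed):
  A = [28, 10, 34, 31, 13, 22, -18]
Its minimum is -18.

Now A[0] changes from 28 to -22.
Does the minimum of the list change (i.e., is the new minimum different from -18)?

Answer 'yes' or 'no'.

Old min = -18
Change: A[0] 28 -> -22
Changed element was NOT the min; min changes only if -22 < -18.
New min = -22; changed? yes

Answer: yes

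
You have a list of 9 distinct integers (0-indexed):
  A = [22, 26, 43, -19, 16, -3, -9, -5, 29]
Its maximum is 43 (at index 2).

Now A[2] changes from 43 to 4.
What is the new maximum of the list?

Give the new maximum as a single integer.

Answer: 29

Derivation:
Old max = 43 (at index 2)
Change: A[2] 43 -> 4
Changed element WAS the max -> may need rescan.
  Max of remaining elements: 29
  New max = max(4, 29) = 29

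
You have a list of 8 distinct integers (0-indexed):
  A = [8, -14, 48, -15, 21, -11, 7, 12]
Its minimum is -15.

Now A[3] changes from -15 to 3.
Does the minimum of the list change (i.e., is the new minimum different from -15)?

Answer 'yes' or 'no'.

Old min = -15
Change: A[3] -15 -> 3
Changed element was the min; new min must be rechecked.
New min = -14; changed? yes

Answer: yes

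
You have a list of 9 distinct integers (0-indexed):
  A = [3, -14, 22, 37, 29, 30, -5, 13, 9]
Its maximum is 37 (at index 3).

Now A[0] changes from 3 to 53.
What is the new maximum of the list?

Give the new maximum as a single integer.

Answer: 53

Derivation:
Old max = 37 (at index 3)
Change: A[0] 3 -> 53
Changed element was NOT the old max.
  New max = max(old_max, new_val) = max(37, 53) = 53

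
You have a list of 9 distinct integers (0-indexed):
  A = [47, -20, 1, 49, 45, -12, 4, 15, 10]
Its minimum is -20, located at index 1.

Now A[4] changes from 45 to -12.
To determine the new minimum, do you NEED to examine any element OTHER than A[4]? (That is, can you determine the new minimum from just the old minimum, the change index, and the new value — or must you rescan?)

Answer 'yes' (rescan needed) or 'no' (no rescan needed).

Old min = -20 at index 1
Change at index 4: 45 -> -12
Index 4 was NOT the min. New min = min(-20, -12). No rescan of other elements needed.
Needs rescan: no

Answer: no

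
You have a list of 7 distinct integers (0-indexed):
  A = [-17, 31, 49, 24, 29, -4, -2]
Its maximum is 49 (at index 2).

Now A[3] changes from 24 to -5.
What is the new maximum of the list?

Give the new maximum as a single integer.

Answer: 49

Derivation:
Old max = 49 (at index 2)
Change: A[3] 24 -> -5
Changed element was NOT the old max.
  New max = max(old_max, new_val) = max(49, -5) = 49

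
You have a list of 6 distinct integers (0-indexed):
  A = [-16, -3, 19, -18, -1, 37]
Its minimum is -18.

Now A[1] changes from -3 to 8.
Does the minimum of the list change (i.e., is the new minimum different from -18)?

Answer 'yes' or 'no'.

Answer: no

Derivation:
Old min = -18
Change: A[1] -3 -> 8
Changed element was NOT the min; min changes only if 8 < -18.
New min = -18; changed? no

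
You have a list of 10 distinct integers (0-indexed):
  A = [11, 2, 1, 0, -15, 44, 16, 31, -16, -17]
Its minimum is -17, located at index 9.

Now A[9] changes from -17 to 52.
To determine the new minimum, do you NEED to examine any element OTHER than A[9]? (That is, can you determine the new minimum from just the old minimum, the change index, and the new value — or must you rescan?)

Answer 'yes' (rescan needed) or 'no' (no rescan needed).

Answer: yes

Derivation:
Old min = -17 at index 9
Change at index 9: -17 -> 52
Index 9 WAS the min and new value 52 > old min -17. Must rescan other elements to find the new min.
Needs rescan: yes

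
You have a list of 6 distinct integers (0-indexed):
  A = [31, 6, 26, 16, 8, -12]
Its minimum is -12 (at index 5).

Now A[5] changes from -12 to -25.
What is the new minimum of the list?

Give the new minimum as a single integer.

Old min = -12 (at index 5)
Change: A[5] -12 -> -25
Changed element WAS the min. Need to check: is -25 still <= all others?
  Min of remaining elements: 6
  New min = min(-25, 6) = -25

Answer: -25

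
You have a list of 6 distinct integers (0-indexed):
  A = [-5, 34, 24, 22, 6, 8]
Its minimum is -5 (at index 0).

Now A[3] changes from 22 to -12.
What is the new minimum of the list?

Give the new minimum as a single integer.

Answer: -12

Derivation:
Old min = -5 (at index 0)
Change: A[3] 22 -> -12
Changed element was NOT the old min.
  New min = min(old_min, new_val) = min(-5, -12) = -12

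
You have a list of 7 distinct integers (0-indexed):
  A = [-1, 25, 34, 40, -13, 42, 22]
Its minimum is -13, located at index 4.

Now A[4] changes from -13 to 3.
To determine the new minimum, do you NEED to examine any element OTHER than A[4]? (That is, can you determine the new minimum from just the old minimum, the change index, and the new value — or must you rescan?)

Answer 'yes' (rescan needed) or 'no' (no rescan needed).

Answer: yes

Derivation:
Old min = -13 at index 4
Change at index 4: -13 -> 3
Index 4 WAS the min and new value 3 > old min -13. Must rescan other elements to find the new min.
Needs rescan: yes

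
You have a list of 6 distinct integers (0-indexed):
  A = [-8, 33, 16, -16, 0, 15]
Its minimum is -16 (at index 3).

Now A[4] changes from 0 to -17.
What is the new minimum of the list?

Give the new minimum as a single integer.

Answer: -17

Derivation:
Old min = -16 (at index 3)
Change: A[4] 0 -> -17
Changed element was NOT the old min.
  New min = min(old_min, new_val) = min(-16, -17) = -17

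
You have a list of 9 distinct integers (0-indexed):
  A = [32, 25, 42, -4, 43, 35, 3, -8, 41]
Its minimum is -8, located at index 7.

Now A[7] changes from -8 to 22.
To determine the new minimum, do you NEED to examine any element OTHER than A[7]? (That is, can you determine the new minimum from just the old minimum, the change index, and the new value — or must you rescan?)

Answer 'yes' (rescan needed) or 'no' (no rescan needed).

Answer: yes

Derivation:
Old min = -8 at index 7
Change at index 7: -8 -> 22
Index 7 WAS the min and new value 22 > old min -8. Must rescan other elements to find the new min.
Needs rescan: yes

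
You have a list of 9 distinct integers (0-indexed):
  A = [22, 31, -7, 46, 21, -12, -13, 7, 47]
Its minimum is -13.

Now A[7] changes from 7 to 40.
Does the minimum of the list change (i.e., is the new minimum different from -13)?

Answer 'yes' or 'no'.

Answer: no

Derivation:
Old min = -13
Change: A[7] 7 -> 40
Changed element was NOT the min; min changes only if 40 < -13.
New min = -13; changed? no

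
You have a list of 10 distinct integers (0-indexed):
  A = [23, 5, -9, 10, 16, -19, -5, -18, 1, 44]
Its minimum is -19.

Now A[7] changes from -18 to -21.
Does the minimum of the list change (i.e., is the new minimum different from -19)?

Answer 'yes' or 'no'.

Old min = -19
Change: A[7] -18 -> -21
Changed element was NOT the min; min changes only if -21 < -19.
New min = -21; changed? yes

Answer: yes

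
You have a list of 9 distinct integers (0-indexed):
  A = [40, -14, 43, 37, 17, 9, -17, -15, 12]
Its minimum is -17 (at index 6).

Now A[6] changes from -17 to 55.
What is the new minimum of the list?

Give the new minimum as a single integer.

Old min = -17 (at index 6)
Change: A[6] -17 -> 55
Changed element WAS the min. Need to check: is 55 still <= all others?
  Min of remaining elements: -15
  New min = min(55, -15) = -15

Answer: -15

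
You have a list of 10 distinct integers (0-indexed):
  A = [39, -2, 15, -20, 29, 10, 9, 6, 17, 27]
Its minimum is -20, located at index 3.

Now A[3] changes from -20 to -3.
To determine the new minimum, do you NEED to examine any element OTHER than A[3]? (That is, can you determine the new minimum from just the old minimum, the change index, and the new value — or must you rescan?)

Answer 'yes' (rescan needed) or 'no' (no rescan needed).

Old min = -20 at index 3
Change at index 3: -20 -> -3
Index 3 WAS the min and new value -3 > old min -20. Must rescan other elements to find the new min.
Needs rescan: yes

Answer: yes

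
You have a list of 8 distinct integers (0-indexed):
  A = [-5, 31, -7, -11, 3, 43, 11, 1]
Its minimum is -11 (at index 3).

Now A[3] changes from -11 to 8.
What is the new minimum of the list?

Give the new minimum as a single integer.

Answer: -7

Derivation:
Old min = -11 (at index 3)
Change: A[3] -11 -> 8
Changed element WAS the min. Need to check: is 8 still <= all others?
  Min of remaining elements: -7
  New min = min(8, -7) = -7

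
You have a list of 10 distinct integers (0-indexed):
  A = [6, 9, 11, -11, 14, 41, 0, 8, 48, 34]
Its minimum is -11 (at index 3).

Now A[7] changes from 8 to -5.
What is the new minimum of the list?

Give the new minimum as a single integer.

Old min = -11 (at index 3)
Change: A[7] 8 -> -5
Changed element was NOT the old min.
  New min = min(old_min, new_val) = min(-11, -5) = -11

Answer: -11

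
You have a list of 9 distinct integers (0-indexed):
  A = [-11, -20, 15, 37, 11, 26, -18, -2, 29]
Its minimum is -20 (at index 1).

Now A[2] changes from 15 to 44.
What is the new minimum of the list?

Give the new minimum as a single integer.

Old min = -20 (at index 1)
Change: A[2] 15 -> 44
Changed element was NOT the old min.
  New min = min(old_min, new_val) = min(-20, 44) = -20

Answer: -20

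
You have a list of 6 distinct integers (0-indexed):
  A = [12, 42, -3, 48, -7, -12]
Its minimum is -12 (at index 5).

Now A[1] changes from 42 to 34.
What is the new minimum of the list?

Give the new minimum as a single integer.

Answer: -12

Derivation:
Old min = -12 (at index 5)
Change: A[1] 42 -> 34
Changed element was NOT the old min.
  New min = min(old_min, new_val) = min(-12, 34) = -12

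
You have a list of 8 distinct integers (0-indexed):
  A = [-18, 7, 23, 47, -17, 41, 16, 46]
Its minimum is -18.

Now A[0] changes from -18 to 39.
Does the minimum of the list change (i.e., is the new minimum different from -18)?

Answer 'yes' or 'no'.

Answer: yes

Derivation:
Old min = -18
Change: A[0] -18 -> 39
Changed element was the min; new min must be rechecked.
New min = -17; changed? yes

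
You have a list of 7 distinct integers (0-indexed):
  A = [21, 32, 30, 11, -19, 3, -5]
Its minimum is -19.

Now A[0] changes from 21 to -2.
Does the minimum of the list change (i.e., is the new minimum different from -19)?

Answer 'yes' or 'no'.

Answer: no

Derivation:
Old min = -19
Change: A[0] 21 -> -2
Changed element was NOT the min; min changes only if -2 < -19.
New min = -19; changed? no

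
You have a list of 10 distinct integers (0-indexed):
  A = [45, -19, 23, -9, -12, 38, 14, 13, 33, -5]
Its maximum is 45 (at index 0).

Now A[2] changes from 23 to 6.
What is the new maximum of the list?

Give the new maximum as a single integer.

Answer: 45

Derivation:
Old max = 45 (at index 0)
Change: A[2] 23 -> 6
Changed element was NOT the old max.
  New max = max(old_max, new_val) = max(45, 6) = 45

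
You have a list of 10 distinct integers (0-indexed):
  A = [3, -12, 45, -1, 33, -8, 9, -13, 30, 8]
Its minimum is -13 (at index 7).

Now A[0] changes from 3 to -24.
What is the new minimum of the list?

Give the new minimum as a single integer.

Answer: -24

Derivation:
Old min = -13 (at index 7)
Change: A[0] 3 -> -24
Changed element was NOT the old min.
  New min = min(old_min, new_val) = min(-13, -24) = -24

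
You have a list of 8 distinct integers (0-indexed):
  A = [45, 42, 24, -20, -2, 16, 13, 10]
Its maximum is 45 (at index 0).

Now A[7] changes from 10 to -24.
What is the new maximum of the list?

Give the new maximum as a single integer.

Answer: 45

Derivation:
Old max = 45 (at index 0)
Change: A[7] 10 -> -24
Changed element was NOT the old max.
  New max = max(old_max, new_val) = max(45, -24) = 45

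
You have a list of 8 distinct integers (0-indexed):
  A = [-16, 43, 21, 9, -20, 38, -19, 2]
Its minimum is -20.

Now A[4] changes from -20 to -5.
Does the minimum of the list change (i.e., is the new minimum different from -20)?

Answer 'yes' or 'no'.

Answer: yes

Derivation:
Old min = -20
Change: A[4] -20 -> -5
Changed element was the min; new min must be rechecked.
New min = -19; changed? yes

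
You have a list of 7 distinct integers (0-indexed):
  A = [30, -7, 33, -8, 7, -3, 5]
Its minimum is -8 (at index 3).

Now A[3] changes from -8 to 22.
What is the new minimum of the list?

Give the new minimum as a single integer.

Answer: -7

Derivation:
Old min = -8 (at index 3)
Change: A[3] -8 -> 22
Changed element WAS the min. Need to check: is 22 still <= all others?
  Min of remaining elements: -7
  New min = min(22, -7) = -7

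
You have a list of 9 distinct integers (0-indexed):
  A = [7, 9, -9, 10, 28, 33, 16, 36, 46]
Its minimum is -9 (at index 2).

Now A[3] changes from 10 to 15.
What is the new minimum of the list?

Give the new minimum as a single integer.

Answer: -9

Derivation:
Old min = -9 (at index 2)
Change: A[3] 10 -> 15
Changed element was NOT the old min.
  New min = min(old_min, new_val) = min(-9, 15) = -9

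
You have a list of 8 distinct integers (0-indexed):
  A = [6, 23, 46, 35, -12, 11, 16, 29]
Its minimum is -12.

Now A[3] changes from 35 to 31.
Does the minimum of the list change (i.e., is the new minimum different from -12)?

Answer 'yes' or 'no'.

Old min = -12
Change: A[3] 35 -> 31
Changed element was NOT the min; min changes only if 31 < -12.
New min = -12; changed? no

Answer: no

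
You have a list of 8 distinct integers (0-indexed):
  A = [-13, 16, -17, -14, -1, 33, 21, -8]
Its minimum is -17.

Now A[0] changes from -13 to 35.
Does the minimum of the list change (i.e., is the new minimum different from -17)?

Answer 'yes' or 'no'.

Old min = -17
Change: A[0] -13 -> 35
Changed element was NOT the min; min changes only if 35 < -17.
New min = -17; changed? no

Answer: no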